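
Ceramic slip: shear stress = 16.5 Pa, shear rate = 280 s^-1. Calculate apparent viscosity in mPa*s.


eta = tau/gamma * 1000 = 16.5/280 * 1000 = 58.9 mPa*s

58.9


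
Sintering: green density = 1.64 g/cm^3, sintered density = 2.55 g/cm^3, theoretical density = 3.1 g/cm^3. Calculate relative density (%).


Relative = 2.55 / 3.1 * 100 = 82.3%

82.3


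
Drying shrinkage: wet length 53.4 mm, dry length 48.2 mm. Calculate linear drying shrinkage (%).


DS = (53.4 - 48.2) / 53.4 * 100 = 9.74%

9.74


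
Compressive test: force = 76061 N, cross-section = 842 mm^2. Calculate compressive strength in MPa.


CS = 76061 / 842 = 90.3 MPa

90.3


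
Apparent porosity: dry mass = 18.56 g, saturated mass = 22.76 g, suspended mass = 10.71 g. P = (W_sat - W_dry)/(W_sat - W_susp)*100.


P = (22.76 - 18.56) / (22.76 - 10.71) * 100 = 4.2 / 12.05 * 100 = 34.9%

34.9


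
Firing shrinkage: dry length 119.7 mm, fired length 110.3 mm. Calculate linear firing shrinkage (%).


FS = (119.7 - 110.3) / 119.7 * 100 = 7.85%

7.85


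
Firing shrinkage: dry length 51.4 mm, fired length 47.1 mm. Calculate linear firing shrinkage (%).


FS = (51.4 - 47.1) / 51.4 * 100 = 8.37%

8.37


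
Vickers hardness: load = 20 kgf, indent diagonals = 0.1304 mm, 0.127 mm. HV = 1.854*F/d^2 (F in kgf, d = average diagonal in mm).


d_avg = (0.1304+0.127)/2 = 0.1287 mm
HV = 1.854*20/0.1287^2 = 2239

2239


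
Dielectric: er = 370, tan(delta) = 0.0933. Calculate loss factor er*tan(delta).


Loss = 370 * 0.0933 = 34.521

34.521


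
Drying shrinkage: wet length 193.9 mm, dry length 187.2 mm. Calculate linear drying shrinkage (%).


DS = (193.9 - 187.2) / 193.9 * 100 = 3.46%

3.46


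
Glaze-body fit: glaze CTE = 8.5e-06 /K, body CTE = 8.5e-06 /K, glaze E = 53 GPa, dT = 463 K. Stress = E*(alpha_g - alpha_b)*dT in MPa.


Stress = 53*1000*(8.5e-06 - 8.5e-06)*463 = 0.0 MPa

0.0


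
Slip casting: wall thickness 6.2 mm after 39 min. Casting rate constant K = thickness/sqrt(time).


K = 6.2 / sqrt(39) = 6.2 / 6.245 = 0.993 mm/min^0.5

0.993


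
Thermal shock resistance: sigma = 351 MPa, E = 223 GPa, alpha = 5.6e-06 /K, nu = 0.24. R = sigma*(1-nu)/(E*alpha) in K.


R = 351*(1-0.24)/(223*1000*5.6e-06) = 214 K

214


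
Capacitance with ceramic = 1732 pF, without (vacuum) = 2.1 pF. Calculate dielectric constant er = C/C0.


er = 1732 / 2.1 = 824.76

824.76


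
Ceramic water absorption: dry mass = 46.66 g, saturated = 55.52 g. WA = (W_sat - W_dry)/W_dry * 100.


WA = (55.52 - 46.66) / 46.66 * 100 = 18.99%

18.99


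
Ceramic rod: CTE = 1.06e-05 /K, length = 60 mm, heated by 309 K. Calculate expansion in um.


dL = 1.06e-05 * 60 * 309 * 1000 = 196.524 um

196.524


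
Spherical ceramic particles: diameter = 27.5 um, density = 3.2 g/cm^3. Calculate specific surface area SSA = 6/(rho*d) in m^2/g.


SSA = 6 / (3.2 * 27.5) = 0.068 m^2/g

0.068


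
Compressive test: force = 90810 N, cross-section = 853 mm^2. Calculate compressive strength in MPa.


CS = 90810 / 853 = 106.5 MPa

106.5


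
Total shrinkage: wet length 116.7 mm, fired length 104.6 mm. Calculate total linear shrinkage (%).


TS = (116.7 - 104.6) / 116.7 * 100 = 10.37%

10.37


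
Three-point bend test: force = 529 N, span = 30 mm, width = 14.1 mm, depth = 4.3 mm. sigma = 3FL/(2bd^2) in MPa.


sigma = 3*529*30/(2*14.1*4.3^2) = 91.3 MPa

91.3


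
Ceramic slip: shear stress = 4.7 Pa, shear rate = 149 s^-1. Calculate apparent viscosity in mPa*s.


eta = tau/gamma * 1000 = 4.7/149 * 1000 = 31.5 mPa*s

31.5


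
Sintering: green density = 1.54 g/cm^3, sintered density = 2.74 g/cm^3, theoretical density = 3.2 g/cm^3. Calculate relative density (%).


Relative = 2.74 / 3.2 * 100 = 85.6%

85.6


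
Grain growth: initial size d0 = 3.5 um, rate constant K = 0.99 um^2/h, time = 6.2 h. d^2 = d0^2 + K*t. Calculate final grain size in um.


d^2 = 3.5^2 + 0.99*6.2 = 18.388
d = sqrt(18.388) = 4.29 um

4.29


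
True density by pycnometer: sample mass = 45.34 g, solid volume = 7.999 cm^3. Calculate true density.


TD = 45.34 / 7.999 = 5.668 g/cm^3

5.668


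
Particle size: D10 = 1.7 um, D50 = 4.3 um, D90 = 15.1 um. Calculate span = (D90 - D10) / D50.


Span = (15.1 - 1.7) / 4.3 = 13.4 / 4.3 = 3.116

3.116


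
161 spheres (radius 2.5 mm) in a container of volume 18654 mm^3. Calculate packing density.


V_sphere = 4/3*pi*2.5^3 = 65.4498 mm^3
Total V = 161*65.4498 = 10537.4178 mm^3
PD = 10537.4178 / 18654 = 0.565

0.565


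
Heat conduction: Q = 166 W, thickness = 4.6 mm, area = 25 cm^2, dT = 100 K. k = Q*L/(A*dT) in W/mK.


k = 166*4.6/1000/(25/10000*100) = 3.05 W/mK

3.05


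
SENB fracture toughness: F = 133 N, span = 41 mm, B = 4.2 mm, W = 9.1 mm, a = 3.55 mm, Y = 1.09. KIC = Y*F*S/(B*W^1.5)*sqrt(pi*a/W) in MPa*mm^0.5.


KIC = 1.09*133*41/(4.2*9.1^1.5)*sqrt(pi*3.55/9.1) = 57.07

57.07


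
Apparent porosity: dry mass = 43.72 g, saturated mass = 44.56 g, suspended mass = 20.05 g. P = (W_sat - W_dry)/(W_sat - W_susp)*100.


P = (44.56 - 43.72) / (44.56 - 20.05) * 100 = 0.84 / 24.51 * 100 = 3.4%

3.4


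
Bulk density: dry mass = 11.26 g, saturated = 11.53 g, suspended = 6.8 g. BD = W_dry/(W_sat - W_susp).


BD = 11.26 / (11.53 - 6.8) = 11.26 / 4.73 = 2.381 g/cm^3

2.381


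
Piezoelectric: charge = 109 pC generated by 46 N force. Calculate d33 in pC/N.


d33 = 109 / 46 = 2.4 pC/N

2.4


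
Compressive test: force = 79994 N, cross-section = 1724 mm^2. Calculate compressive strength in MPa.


CS = 79994 / 1724 = 46.4 MPa

46.4


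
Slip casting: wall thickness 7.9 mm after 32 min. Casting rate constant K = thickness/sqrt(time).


K = 7.9 / sqrt(32) = 7.9 / 5.6569 = 1.397 mm/min^0.5

1.397


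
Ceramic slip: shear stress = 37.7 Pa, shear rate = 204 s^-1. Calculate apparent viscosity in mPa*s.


eta = tau/gamma * 1000 = 37.7/204 * 1000 = 184.8 mPa*s

184.8


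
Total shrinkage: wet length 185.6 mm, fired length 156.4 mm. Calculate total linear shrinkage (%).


TS = (185.6 - 156.4) / 185.6 * 100 = 15.73%

15.73


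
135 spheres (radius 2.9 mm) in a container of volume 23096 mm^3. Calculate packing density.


V_sphere = 4/3*pi*2.9^3 = 102.1604 mm^3
Total V = 135*102.1604 = 13791.654 mm^3
PD = 13791.654 / 23096 = 0.597

0.597


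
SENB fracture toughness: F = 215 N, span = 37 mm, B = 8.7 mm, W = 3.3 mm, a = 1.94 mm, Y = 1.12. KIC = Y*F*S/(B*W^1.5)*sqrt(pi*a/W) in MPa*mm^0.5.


KIC = 1.12*215*37/(8.7*3.3^1.5)*sqrt(pi*1.94/3.3) = 232.16

232.16


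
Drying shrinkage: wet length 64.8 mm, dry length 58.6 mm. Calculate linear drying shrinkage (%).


DS = (64.8 - 58.6) / 64.8 * 100 = 9.57%

9.57


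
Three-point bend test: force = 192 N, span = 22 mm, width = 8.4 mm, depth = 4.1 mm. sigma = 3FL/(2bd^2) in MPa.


sigma = 3*192*22/(2*8.4*4.1^2) = 44.9 MPa

44.9


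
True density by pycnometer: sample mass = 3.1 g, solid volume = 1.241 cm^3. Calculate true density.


TD = 3.1 / 1.241 = 2.498 g/cm^3

2.498


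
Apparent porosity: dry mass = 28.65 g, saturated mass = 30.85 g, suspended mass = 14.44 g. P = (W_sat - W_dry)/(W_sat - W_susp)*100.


P = (30.85 - 28.65) / (30.85 - 14.44) * 100 = 2.2 / 16.41 * 100 = 13.4%

13.4


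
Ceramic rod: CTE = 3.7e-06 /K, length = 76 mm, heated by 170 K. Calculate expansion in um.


dL = 3.7e-06 * 76 * 170 * 1000 = 47.804 um

47.804


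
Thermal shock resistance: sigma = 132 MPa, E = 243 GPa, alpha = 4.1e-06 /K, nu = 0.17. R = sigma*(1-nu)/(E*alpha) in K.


R = 132*(1-0.17)/(243*1000*4.1e-06) = 110 K

110


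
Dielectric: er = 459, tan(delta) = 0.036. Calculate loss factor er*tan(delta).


Loss = 459 * 0.036 = 16.524

16.524


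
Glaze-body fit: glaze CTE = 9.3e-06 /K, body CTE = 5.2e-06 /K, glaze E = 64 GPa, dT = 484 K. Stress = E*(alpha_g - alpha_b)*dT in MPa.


Stress = 64*1000*(9.3e-06 - 5.2e-06)*484 = 127.0 MPa

127.0


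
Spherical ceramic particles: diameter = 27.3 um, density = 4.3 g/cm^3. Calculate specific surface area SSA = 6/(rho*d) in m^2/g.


SSA = 6 / (4.3 * 27.3) = 0.051 m^2/g

0.051


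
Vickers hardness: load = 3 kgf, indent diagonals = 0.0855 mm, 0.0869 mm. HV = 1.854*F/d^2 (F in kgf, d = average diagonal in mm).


d_avg = (0.0855+0.0869)/2 = 0.0862 mm
HV = 1.854*3/0.0862^2 = 749

749


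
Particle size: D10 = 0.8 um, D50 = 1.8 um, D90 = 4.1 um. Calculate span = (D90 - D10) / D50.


Span = (4.1 - 0.8) / 1.8 = 3.3 / 1.8 = 1.833

1.833


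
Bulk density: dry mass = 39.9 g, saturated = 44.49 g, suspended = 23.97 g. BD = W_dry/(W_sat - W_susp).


BD = 39.9 / (44.49 - 23.97) = 39.9 / 20.52 = 1.944 g/cm^3

1.944


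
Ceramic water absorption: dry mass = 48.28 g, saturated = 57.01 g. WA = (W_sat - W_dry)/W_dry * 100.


WA = (57.01 - 48.28) / 48.28 * 100 = 18.08%

18.08


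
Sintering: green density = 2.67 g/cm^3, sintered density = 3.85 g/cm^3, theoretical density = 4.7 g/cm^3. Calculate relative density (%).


Relative = 3.85 / 4.7 * 100 = 81.9%

81.9


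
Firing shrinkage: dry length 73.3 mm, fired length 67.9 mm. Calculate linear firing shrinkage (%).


FS = (73.3 - 67.9) / 73.3 * 100 = 7.37%

7.37


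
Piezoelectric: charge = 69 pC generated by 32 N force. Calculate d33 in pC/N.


d33 = 69 / 32 = 2.2 pC/N

2.2


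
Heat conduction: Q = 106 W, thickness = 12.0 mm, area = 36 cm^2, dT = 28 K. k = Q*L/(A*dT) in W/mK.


k = 106*12.0/1000/(36/10000*28) = 12.62 W/mK

12.62


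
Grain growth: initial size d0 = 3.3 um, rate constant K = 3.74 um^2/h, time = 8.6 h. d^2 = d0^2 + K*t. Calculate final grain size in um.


d^2 = 3.3^2 + 3.74*8.6 = 43.054
d = sqrt(43.054) = 6.56 um

6.56


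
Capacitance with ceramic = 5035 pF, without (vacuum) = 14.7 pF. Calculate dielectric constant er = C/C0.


er = 5035 / 14.7 = 342.52

342.52


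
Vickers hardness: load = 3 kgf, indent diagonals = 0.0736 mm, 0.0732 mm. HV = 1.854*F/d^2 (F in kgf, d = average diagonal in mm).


d_avg = (0.0736+0.0732)/2 = 0.0734 mm
HV = 1.854*3/0.0734^2 = 1032

1032


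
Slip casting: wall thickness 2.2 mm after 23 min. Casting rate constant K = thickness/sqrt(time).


K = 2.2 / sqrt(23) = 2.2 / 4.7958 = 0.459 mm/min^0.5

0.459


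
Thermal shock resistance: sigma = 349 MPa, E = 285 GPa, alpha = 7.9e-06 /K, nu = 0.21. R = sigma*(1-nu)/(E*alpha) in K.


R = 349*(1-0.21)/(285*1000*7.9e-06) = 122 K

122


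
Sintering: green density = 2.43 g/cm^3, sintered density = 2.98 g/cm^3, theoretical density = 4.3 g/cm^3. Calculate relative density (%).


Relative = 2.98 / 4.3 * 100 = 69.3%

69.3


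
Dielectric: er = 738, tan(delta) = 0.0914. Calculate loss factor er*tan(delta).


Loss = 738 * 0.0914 = 67.453

67.453


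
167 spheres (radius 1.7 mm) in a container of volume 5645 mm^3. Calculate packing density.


V_sphere = 4/3*pi*1.7^3 = 20.5795 mm^3
Total V = 167*20.5795 = 3436.7765 mm^3
PD = 3436.7765 / 5645 = 0.609

0.609


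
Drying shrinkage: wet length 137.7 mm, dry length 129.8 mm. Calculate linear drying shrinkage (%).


DS = (137.7 - 129.8) / 137.7 * 100 = 5.74%

5.74


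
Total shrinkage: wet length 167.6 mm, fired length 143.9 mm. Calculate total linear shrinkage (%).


TS = (167.6 - 143.9) / 167.6 * 100 = 14.14%

14.14


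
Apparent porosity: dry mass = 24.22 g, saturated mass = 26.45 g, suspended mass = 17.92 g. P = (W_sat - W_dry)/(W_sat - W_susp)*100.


P = (26.45 - 24.22) / (26.45 - 17.92) * 100 = 2.23 / 8.53 * 100 = 26.1%

26.1


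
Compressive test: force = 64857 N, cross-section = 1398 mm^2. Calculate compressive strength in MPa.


CS = 64857 / 1398 = 46.4 MPa

46.4


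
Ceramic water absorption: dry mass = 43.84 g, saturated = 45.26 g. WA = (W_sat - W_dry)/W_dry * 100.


WA = (45.26 - 43.84) / 43.84 * 100 = 3.24%

3.24


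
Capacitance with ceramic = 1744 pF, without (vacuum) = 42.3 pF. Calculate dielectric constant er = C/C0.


er = 1744 / 42.3 = 41.23

41.23


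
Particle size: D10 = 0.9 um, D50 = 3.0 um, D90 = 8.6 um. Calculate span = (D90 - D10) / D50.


Span = (8.6 - 0.9) / 3.0 = 7.7 / 3.0 = 2.567

2.567


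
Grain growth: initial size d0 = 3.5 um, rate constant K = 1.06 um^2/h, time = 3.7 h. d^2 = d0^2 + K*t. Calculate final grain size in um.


d^2 = 3.5^2 + 1.06*3.7 = 16.172
d = sqrt(16.172) = 4.02 um

4.02


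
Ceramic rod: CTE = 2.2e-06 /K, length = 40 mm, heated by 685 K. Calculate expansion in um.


dL = 2.2e-06 * 40 * 685 * 1000 = 60.28 um

60.28


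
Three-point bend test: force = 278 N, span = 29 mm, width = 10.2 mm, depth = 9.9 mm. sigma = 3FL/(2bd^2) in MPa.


sigma = 3*278*29/(2*10.2*9.9^2) = 12.1 MPa

12.1


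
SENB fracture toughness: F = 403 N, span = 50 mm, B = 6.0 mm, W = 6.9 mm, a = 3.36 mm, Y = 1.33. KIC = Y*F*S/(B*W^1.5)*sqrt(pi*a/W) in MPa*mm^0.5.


KIC = 1.33*403*50/(6.0*6.9^1.5)*sqrt(pi*3.36/6.9) = 304.8

304.8


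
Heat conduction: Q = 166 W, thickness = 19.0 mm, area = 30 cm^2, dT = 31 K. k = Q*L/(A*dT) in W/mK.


k = 166*19.0/1000/(30/10000*31) = 33.91 W/mK

33.91


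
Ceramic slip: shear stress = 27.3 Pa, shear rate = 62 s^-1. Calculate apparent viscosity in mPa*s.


eta = tau/gamma * 1000 = 27.3/62 * 1000 = 440.3 mPa*s

440.3


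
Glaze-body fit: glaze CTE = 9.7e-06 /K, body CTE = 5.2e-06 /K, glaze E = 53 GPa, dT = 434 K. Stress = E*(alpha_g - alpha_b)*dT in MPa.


Stress = 53*1000*(9.7e-06 - 5.2e-06)*434 = 103.5 MPa

103.5


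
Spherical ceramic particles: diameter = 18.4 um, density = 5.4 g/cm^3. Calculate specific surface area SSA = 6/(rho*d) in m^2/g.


SSA = 6 / (5.4 * 18.4) = 0.06 m^2/g

0.06


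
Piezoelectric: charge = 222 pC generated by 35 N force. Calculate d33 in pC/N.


d33 = 222 / 35 = 6.3 pC/N

6.3


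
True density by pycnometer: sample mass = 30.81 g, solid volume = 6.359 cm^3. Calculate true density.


TD = 30.81 / 6.359 = 4.845 g/cm^3

4.845


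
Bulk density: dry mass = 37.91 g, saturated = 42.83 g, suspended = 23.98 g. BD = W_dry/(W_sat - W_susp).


BD = 37.91 / (42.83 - 23.98) = 37.91 / 18.85 = 2.011 g/cm^3

2.011


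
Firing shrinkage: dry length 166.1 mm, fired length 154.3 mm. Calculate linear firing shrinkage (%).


FS = (166.1 - 154.3) / 166.1 * 100 = 7.1%

7.1


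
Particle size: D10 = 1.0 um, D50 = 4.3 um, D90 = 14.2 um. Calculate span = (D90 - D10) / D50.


Span = (14.2 - 1.0) / 4.3 = 13.2 / 4.3 = 3.07

3.07


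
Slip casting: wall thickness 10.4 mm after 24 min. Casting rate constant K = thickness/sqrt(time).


K = 10.4 / sqrt(24) = 10.4 / 4.899 = 2.123 mm/min^0.5

2.123


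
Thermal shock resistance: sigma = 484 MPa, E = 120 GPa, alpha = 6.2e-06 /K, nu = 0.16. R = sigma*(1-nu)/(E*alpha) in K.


R = 484*(1-0.16)/(120*1000*6.2e-06) = 546 K

546


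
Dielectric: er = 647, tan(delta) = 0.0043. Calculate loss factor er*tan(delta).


Loss = 647 * 0.0043 = 2.782

2.782


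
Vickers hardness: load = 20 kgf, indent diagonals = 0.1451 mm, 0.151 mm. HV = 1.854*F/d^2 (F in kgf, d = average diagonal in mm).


d_avg = (0.1451+0.151)/2 = 0.14805 mm
HV = 1.854*20/0.14805^2 = 1692

1692


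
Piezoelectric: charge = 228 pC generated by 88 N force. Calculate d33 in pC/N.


d33 = 228 / 88 = 2.6 pC/N

2.6


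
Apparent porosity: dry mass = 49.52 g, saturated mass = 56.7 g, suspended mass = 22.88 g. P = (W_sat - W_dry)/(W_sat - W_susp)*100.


P = (56.7 - 49.52) / (56.7 - 22.88) * 100 = 7.18 / 33.82 * 100 = 21.2%

21.2


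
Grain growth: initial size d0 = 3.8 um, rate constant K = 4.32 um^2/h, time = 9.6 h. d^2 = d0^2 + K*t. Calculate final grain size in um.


d^2 = 3.8^2 + 4.32*9.6 = 55.912
d = sqrt(55.912) = 7.48 um

7.48


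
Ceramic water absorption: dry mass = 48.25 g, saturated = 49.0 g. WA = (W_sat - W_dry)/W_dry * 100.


WA = (49.0 - 48.25) / 48.25 * 100 = 1.55%

1.55


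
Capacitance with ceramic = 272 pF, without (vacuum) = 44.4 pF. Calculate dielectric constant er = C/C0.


er = 272 / 44.4 = 6.13

6.13


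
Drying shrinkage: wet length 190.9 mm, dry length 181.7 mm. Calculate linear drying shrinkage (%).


DS = (190.9 - 181.7) / 190.9 * 100 = 4.82%

4.82


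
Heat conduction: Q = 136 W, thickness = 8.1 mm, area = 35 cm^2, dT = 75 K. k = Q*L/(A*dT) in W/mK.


k = 136*8.1/1000/(35/10000*75) = 4.2 W/mK

4.2


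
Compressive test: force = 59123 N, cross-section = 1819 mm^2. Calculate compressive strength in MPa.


CS = 59123 / 1819 = 32.5 MPa

32.5


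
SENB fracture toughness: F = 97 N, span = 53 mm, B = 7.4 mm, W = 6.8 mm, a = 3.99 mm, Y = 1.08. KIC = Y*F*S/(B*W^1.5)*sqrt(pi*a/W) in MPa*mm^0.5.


KIC = 1.08*97*53/(7.4*6.8^1.5)*sqrt(pi*3.99/6.8) = 57.45

57.45


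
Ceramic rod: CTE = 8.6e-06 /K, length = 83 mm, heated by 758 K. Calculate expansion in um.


dL = 8.6e-06 * 83 * 758 * 1000 = 541.06 um

541.06


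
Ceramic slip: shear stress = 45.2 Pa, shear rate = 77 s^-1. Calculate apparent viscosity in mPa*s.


eta = tau/gamma * 1000 = 45.2/77 * 1000 = 587.0 mPa*s

587.0


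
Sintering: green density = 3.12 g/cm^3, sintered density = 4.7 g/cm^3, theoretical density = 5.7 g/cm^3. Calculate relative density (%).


Relative = 4.7 / 5.7 * 100 = 82.5%

82.5


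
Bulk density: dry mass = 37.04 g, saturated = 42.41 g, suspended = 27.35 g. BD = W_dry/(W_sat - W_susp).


BD = 37.04 / (42.41 - 27.35) = 37.04 / 15.06 = 2.459 g/cm^3

2.459


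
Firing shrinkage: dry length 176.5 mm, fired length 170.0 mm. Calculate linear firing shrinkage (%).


FS = (176.5 - 170.0) / 176.5 * 100 = 3.68%

3.68


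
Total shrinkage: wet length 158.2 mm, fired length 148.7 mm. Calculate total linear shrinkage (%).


TS = (158.2 - 148.7) / 158.2 * 100 = 6.01%

6.01


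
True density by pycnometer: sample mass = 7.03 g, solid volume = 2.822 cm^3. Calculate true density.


TD = 7.03 / 2.822 = 2.491 g/cm^3

2.491


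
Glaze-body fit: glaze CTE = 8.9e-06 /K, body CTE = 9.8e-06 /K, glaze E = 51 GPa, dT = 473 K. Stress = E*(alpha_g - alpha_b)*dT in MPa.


Stress = 51*1000*(8.9e-06 - 9.8e-06)*473 = -21.7 MPa

-21.7


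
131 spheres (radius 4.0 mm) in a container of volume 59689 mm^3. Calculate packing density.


V_sphere = 4/3*pi*4.0^3 = 268.0826 mm^3
Total V = 131*268.0826 = 35118.8206 mm^3
PD = 35118.8206 / 59689 = 0.588

0.588


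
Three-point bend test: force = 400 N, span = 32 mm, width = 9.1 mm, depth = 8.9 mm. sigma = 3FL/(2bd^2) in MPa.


sigma = 3*400*32/(2*9.1*8.9^2) = 26.6 MPa

26.6


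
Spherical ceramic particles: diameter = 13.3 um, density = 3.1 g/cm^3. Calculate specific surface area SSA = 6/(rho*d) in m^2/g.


SSA = 6 / (3.1 * 13.3) = 0.146 m^2/g

0.146


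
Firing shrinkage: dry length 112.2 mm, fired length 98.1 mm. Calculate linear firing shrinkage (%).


FS = (112.2 - 98.1) / 112.2 * 100 = 12.57%

12.57


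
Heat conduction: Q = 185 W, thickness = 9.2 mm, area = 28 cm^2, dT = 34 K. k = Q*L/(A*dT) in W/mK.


k = 185*9.2/1000/(28/10000*34) = 17.88 W/mK

17.88


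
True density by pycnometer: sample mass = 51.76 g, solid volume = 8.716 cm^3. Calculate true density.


TD = 51.76 / 8.716 = 5.939 g/cm^3

5.939


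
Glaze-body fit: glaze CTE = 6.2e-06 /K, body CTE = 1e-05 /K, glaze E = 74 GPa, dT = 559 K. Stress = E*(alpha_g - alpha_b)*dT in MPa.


Stress = 74*1000*(6.2e-06 - 1e-05)*559 = -157.2 MPa

-157.2


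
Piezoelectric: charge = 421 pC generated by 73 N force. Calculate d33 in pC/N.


d33 = 421 / 73 = 5.8 pC/N

5.8


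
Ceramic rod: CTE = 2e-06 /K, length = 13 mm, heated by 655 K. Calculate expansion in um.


dL = 2e-06 * 13 * 655 * 1000 = 17.03 um

17.03


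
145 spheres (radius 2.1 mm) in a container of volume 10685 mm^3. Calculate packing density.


V_sphere = 4/3*pi*2.1^3 = 38.7924 mm^3
Total V = 145*38.7924 = 5624.898 mm^3
PD = 5624.898 / 10685 = 0.526

0.526


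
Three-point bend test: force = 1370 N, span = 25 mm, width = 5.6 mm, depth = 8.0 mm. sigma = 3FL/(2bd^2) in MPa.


sigma = 3*1370*25/(2*5.6*8.0^2) = 143.3 MPa

143.3


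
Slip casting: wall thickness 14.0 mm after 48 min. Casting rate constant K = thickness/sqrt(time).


K = 14.0 / sqrt(48) = 14.0 / 6.9282 = 2.021 mm/min^0.5

2.021


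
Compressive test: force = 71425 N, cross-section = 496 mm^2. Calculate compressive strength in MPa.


CS = 71425 / 496 = 144.0 MPa

144.0


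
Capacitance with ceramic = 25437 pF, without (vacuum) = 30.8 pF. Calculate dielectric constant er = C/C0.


er = 25437 / 30.8 = 825.88

825.88


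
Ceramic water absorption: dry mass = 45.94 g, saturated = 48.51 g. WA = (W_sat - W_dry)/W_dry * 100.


WA = (48.51 - 45.94) / 45.94 * 100 = 5.59%

5.59


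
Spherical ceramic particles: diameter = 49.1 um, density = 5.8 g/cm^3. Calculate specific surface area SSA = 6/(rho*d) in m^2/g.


SSA = 6 / (5.8 * 49.1) = 0.021 m^2/g

0.021


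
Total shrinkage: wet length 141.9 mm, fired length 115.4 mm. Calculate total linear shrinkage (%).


TS = (141.9 - 115.4) / 141.9 * 100 = 18.68%

18.68


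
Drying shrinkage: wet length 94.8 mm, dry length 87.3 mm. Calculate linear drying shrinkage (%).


DS = (94.8 - 87.3) / 94.8 * 100 = 7.91%

7.91


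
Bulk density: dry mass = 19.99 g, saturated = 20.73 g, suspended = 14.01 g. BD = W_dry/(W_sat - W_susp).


BD = 19.99 / (20.73 - 14.01) = 19.99 / 6.72 = 2.975 g/cm^3

2.975


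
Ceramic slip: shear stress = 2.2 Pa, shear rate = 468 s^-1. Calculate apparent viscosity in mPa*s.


eta = tau/gamma * 1000 = 2.2/468 * 1000 = 4.7 mPa*s

4.7


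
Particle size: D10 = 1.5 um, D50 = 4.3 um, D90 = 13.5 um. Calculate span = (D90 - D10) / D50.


Span = (13.5 - 1.5) / 4.3 = 12.0 / 4.3 = 2.791

2.791


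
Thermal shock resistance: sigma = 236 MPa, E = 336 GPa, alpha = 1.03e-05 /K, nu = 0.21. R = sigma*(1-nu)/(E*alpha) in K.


R = 236*(1-0.21)/(336*1000*1.03e-05) = 54 K

54


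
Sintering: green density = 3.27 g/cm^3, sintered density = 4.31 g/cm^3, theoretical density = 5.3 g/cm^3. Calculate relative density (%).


Relative = 4.31 / 5.3 * 100 = 81.3%

81.3


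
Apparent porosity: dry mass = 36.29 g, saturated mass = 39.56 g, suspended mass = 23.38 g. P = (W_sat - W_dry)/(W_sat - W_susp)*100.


P = (39.56 - 36.29) / (39.56 - 23.38) * 100 = 3.27 / 16.18 * 100 = 20.2%

20.2


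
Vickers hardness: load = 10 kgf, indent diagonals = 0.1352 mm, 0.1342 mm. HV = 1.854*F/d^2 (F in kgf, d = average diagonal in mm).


d_avg = (0.1352+0.1342)/2 = 0.1347 mm
HV = 1.854*10/0.1347^2 = 1022

1022


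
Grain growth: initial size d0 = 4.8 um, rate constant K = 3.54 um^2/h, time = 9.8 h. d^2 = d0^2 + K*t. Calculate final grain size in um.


d^2 = 4.8^2 + 3.54*9.8 = 57.732
d = sqrt(57.732) = 7.6 um

7.6


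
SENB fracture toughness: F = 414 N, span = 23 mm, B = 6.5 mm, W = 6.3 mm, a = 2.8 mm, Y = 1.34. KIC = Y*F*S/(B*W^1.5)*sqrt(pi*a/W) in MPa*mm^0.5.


KIC = 1.34*414*23/(6.5*6.3^1.5)*sqrt(pi*2.8/6.3) = 146.69

146.69


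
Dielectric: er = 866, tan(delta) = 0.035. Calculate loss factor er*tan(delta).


Loss = 866 * 0.035 = 30.31

30.31


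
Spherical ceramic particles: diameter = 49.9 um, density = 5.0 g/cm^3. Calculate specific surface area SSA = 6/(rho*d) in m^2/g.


SSA = 6 / (5.0 * 49.9) = 0.024 m^2/g

0.024


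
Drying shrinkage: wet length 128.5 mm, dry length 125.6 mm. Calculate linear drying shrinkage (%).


DS = (128.5 - 125.6) / 128.5 * 100 = 2.26%

2.26


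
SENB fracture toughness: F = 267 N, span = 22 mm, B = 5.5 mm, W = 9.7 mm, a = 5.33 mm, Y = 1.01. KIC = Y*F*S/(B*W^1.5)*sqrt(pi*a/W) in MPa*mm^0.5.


KIC = 1.01*267*22/(5.5*9.7^1.5)*sqrt(pi*5.33/9.7) = 46.91

46.91


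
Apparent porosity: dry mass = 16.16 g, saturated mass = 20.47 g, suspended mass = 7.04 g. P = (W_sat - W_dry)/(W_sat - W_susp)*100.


P = (20.47 - 16.16) / (20.47 - 7.04) * 100 = 4.31 / 13.43 * 100 = 32.1%

32.1


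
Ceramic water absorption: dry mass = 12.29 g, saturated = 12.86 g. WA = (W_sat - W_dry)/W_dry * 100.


WA = (12.86 - 12.29) / 12.29 * 100 = 4.64%

4.64


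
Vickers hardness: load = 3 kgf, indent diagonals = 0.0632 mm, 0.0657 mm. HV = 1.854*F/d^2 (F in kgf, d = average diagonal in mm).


d_avg = (0.0632+0.0657)/2 = 0.06445 mm
HV = 1.854*3/0.06445^2 = 1339

1339


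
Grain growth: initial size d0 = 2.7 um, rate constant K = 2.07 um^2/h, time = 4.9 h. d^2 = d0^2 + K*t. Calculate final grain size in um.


d^2 = 2.7^2 + 2.07*4.9 = 17.433
d = sqrt(17.433) = 4.18 um

4.18


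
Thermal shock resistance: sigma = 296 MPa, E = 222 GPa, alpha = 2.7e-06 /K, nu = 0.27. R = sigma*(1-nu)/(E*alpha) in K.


R = 296*(1-0.27)/(222*1000*2.7e-06) = 360 K

360


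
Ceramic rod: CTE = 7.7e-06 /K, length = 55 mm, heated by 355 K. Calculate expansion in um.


dL = 7.7e-06 * 55 * 355 * 1000 = 150.343 um

150.343


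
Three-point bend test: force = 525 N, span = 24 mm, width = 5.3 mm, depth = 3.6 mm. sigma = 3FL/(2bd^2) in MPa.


sigma = 3*525*24/(2*5.3*3.6^2) = 275.2 MPa

275.2


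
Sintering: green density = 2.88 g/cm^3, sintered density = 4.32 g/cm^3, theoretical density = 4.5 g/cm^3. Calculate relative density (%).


Relative = 4.32 / 4.5 * 100 = 96.0%

96.0


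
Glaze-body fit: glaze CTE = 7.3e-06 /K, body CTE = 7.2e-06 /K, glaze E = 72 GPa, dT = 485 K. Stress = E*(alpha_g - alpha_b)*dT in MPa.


Stress = 72*1000*(7.3e-06 - 7.2e-06)*485 = 3.5 MPa

3.5


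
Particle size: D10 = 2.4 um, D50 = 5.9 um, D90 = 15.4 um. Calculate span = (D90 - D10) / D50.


Span = (15.4 - 2.4) / 5.9 = 13.0 / 5.9 = 2.203

2.203


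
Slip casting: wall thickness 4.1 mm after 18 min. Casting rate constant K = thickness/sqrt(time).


K = 4.1 / sqrt(18) = 4.1 / 4.2426 = 0.966 mm/min^0.5

0.966


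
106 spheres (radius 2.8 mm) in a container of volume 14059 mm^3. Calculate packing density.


V_sphere = 4/3*pi*2.8^3 = 91.9523 mm^3
Total V = 106*91.9523 = 9746.9438 mm^3
PD = 9746.9438 / 14059 = 0.693

0.693


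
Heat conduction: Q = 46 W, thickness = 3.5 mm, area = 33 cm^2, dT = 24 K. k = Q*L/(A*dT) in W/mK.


k = 46*3.5/1000/(33/10000*24) = 2.03 W/mK

2.03


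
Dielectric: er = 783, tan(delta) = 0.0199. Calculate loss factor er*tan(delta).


Loss = 783 * 0.0199 = 15.582

15.582


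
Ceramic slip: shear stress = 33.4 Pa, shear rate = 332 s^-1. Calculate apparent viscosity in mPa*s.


eta = tau/gamma * 1000 = 33.4/332 * 1000 = 100.6 mPa*s

100.6


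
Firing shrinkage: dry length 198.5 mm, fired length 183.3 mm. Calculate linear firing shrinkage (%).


FS = (198.5 - 183.3) / 198.5 * 100 = 7.66%

7.66


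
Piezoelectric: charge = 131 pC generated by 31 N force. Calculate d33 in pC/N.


d33 = 131 / 31 = 4.2 pC/N

4.2


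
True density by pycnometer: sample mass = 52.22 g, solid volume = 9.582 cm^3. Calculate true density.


TD = 52.22 / 9.582 = 5.45 g/cm^3

5.45


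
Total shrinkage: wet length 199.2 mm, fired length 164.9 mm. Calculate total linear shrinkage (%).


TS = (199.2 - 164.9) / 199.2 * 100 = 17.22%

17.22


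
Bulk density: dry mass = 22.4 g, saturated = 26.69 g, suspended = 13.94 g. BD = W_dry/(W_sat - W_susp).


BD = 22.4 / (26.69 - 13.94) = 22.4 / 12.75 = 1.757 g/cm^3

1.757


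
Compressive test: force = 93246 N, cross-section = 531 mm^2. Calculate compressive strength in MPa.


CS = 93246 / 531 = 175.6 MPa

175.6


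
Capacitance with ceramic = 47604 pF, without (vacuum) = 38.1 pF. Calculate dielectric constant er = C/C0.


er = 47604 / 38.1 = 1249.45

1249.45


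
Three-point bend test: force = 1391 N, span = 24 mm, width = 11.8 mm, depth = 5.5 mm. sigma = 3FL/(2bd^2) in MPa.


sigma = 3*1391*24/(2*11.8*5.5^2) = 140.3 MPa

140.3


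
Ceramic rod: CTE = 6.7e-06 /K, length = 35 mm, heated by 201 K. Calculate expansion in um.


dL = 6.7e-06 * 35 * 201 * 1000 = 47.135 um

47.135


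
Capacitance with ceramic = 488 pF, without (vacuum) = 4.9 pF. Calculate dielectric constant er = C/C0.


er = 488 / 4.9 = 99.59

99.59


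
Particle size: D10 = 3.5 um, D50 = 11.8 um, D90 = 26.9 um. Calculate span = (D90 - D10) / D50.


Span = (26.9 - 3.5) / 11.8 = 23.4 / 11.8 = 1.983

1.983


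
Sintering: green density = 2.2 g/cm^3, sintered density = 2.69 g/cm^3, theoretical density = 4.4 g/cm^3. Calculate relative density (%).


Relative = 2.69 / 4.4 * 100 = 61.1%

61.1


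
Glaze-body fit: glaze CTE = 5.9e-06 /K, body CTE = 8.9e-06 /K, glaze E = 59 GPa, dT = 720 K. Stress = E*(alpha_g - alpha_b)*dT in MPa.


Stress = 59*1000*(5.9e-06 - 8.9e-06)*720 = -127.4 MPa

-127.4


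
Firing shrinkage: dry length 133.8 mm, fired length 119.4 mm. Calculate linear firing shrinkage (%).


FS = (133.8 - 119.4) / 133.8 * 100 = 10.76%

10.76


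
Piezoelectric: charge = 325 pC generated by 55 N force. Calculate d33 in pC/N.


d33 = 325 / 55 = 5.9 pC/N

5.9


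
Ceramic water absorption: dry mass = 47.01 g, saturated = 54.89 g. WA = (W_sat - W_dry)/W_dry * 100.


WA = (54.89 - 47.01) / 47.01 * 100 = 16.76%

16.76


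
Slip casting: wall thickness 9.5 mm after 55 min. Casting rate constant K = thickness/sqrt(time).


K = 9.5 / sqrt(55) = 9.5 / 7.4162 = 1.281 mm/min^0.5

1.281


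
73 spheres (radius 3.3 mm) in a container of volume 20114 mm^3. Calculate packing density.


V_sphere = 4/3*pi*3.3^3 = 150.5326 mm^3
Total V = 73*150.5326 = 10988.8798 mm^3
PD = 10988.8798 / 20114 = 0.546

0.546


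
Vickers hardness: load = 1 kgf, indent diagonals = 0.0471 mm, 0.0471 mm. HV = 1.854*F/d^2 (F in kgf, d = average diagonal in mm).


d_avg = (0.0471+0.0471)/2 = 0.0471 mm
HV = 1.854*1/0.0471^2 = 836

836


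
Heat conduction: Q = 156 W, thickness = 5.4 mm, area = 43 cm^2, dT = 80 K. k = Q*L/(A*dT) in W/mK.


k = 156*5.4/1000/(43/10000*80) = 2.45 W/mK

2.45


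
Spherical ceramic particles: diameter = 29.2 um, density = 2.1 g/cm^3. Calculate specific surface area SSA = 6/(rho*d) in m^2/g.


SSA = 6 / (2.1 * 29.2) = 0.098 m^2/g

0.098


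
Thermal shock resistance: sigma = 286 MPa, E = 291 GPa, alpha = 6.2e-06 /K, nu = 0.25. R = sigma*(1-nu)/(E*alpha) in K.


R = 286*(1-0.25)/(291*1000*6.2e-06) = 119 K

119


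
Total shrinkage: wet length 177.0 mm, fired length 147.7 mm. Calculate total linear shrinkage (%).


TS = (177.0 - 147.7) / 177.0 * 100 = 16.55%

16.55


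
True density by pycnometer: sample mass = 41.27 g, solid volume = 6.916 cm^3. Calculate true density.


TD = 41.27 / 6.916 = 5.967 g/cm^3

5.967


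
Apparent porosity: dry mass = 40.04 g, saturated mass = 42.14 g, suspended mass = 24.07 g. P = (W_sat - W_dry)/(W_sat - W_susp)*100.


P = (42.14 - 40.04) / (42.14 - 24.07) * 100 = 2.1 / 18.07 * 100 = 11.6%

11.6


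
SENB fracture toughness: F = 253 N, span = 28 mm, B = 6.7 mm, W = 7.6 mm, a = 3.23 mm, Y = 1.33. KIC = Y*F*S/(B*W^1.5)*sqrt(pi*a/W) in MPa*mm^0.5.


KIC = 1.33*253*28/(6.7*7.6^1.5)*sqrt(pi*3.23/7.6) = 77.55

77.55


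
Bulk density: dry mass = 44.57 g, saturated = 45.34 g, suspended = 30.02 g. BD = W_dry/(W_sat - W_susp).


BD = 44.57 / (45.34 - 30.02) = 44.57 / 15.32 = 2.909 g/cm^3

2.909


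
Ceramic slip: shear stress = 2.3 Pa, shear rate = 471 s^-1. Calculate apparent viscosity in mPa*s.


eta = tau/gamma * 1000 = 2.3/471 * 1000 = 4.9 mPa*s

4.9


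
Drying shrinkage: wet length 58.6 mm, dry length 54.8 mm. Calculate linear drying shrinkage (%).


DS = (58.6 - 54.8) / 58.6 * 100 = 6.48%

6.48


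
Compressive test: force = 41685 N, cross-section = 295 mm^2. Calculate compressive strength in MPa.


CS = 41685 / 295 = 141.3 MPa

141.3


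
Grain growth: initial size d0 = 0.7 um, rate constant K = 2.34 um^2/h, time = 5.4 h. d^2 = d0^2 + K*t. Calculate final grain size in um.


d^2 = 0.7^2 + 2.34*5.4 = 13.126
d = sqrt(13.126) = 3.62 um

3.62


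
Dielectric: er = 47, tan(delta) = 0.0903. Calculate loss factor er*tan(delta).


Loss = 47 * 0.0903 = 4.244

4.244


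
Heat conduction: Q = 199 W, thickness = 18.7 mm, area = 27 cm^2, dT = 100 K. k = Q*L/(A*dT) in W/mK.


k = 199*18.7/1000/(27/10000*100) = 13.78 W/mK

13.78


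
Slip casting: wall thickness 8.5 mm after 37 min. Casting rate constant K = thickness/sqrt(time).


K = 8.5 / sqrt(37) = 8.5 / 6.0828 = 1.397 mm/min^0.5

1.397


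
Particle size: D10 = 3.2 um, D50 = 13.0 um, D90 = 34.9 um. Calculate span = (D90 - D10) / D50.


Span = (34.9 - 3.2) / 13.0 = 31.7 / 13.0 = 2.438

2.438


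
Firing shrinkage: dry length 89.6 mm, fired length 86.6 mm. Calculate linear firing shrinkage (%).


FS = (89.6 - 86.6) / 89.6 * 100 = 3.35%

3.35


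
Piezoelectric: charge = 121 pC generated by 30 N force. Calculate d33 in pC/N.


d33 = 121 / 30 = 4.0 pC/N

4.0


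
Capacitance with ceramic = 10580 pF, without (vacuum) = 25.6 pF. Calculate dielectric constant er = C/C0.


er = 10580 / 25.6 = 413.28

413.28


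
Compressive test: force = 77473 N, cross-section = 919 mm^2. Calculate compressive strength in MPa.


CS = 77473 / 919 = 84.3 MPa

84.3


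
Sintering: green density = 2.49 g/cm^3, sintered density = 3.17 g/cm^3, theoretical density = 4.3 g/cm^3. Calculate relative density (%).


Relative = 3.17 / 4.3 * 100 = 73.7%

73.7


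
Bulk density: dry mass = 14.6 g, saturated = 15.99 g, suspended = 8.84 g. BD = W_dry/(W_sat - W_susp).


BD = 14.6 / (15.99 - 8.84) = 14.6 / 7.15 = 2.042 g/cm^3

2.042


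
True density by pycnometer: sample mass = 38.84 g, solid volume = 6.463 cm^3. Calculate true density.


TD = 38.84 / 6.463 = 6.01 g/cm^3

6.01


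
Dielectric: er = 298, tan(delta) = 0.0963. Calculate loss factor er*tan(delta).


Loss = 298 * 0.0963 = 28.697

28.697


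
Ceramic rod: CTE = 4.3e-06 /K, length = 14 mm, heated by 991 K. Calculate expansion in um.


dL = 4.3e-06 * 14 * 991 * 1000 = 59.658 um

59.658


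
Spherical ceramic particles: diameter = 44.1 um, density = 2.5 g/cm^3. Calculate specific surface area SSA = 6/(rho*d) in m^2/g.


SSA = 6 / (2.5 * 44.1) = 0.054 m^2/g

0.054


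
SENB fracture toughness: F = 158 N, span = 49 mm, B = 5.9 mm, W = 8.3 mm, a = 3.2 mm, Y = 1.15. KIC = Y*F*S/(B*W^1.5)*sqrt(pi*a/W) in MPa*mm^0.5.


KIC = 1.15*158*49/(5.9*8.3^1.5)*sqrt(pi*3.2/8.3) = 69.45

69.45


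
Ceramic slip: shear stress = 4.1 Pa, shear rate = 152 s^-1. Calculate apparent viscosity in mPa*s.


eta = tau/gamma * 1000 = 4.1/152 * 1000 = 27.0 mPa*s

27.0


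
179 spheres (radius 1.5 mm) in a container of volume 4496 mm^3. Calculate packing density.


V_sphere = 4/3*pi*1.5^3 = 14.1372 mm^3
Total V = 179*14.1372 = 2530.5588 mm^3
PD = 2530.5588 / 4496 = 0.563

0.563


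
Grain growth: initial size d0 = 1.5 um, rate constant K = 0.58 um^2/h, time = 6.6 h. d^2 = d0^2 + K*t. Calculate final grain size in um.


d^2 = 1.5^2 + 0.58*6.6 = 6.078
d = sqrt(6.078) = 2.47 um

2.47


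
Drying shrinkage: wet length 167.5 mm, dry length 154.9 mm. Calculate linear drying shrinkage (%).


DS = (167.5 - 154.9) / 167.5 * 100 = 7.52%

7.52


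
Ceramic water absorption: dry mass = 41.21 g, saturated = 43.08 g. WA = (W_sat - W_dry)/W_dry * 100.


WA = (43.08 - 41.21) / 41.21 * 100 = 4.54%

4.54


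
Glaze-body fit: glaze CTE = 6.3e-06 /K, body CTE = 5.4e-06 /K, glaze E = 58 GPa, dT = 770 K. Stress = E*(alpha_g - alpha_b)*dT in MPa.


Stress = 58*1000*(6.3e-06 - 5.4e-06)*770 = 40.2 MPa

40.2


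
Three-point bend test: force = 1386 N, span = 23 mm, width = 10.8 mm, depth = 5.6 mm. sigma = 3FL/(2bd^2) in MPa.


sigma = 3*1386*23/(2*10.8*5.6^2) = 141.2 MPa

141.2


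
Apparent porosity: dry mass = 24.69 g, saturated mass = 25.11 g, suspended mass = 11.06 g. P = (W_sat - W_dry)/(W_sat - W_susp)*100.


P = (25.11 - 24.69) / (25.11 - 11.06) * 100 = 0.42 / 14.05 * 100 = 3.0%

3.0


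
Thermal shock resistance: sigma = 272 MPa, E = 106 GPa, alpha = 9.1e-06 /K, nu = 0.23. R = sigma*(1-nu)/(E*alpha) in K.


R = 272*(1-0.23)/(106*1000*9.1e-06) = 217 K

217


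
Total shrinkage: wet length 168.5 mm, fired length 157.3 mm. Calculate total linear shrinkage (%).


TS = (168.5 - 157.3) / 168.5 * 100 = 6.65%

6.65


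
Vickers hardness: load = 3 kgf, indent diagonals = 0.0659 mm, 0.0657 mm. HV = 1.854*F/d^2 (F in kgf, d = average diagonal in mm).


d_avg = (0.0659+0.0657)/2 = 0.0658 mm
HV = 1.854*3/0.0658^2 = 1285

1285


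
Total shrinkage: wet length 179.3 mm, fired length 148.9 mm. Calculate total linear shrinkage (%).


TS = (179.3 - 148.9) / 179.3 * 100 = 16.95%

16.95


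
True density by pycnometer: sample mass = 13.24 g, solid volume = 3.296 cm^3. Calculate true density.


TD = 13.24 / 3.296 = 4.017 g/cm^3

4.017


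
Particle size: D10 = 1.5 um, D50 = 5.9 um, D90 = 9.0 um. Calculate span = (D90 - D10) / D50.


Span = (9.0 - 1.5) / 5.9 = 7.5 / 5.9 = 1.271

1.271


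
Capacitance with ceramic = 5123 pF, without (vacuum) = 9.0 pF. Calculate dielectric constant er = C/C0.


er = 5123 / 9.0 = 569.22

569.22


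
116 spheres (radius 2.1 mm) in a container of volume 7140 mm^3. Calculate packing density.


V_sphere = 4/3*pi*2.1^3 = 38.7924 mm^3
Total V = 116*38.7924 = 4499.9184 mm^3
PD = 4499.9184 / 7140 = 0.63

0.63


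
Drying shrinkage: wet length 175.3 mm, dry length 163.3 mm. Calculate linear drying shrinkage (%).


DS = (175.3 - 163.3) / 175.3 * 100 = 6.85%

6.85


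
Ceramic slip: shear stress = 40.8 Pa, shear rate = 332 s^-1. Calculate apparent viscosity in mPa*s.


eta = tau/gamma * 1000 = 40.8/332 * 1000 = 122.9 mPa*s

122.9


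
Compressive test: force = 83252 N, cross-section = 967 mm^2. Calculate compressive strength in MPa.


CS = 83252 / 967 = 86.1 MPa

86.1


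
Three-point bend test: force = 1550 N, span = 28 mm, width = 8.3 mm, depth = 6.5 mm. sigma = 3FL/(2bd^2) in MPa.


sigma = 3*1550*28/(2*8.3*6.5^2) = 185.6 MPa

185.6


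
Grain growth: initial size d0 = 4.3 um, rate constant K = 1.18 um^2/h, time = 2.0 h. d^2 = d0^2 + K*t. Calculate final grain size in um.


d^2 = 4.3^2 + 1.18*2.0 = 20.85
d = sqrt(20.85) = 4.57 um

4.57


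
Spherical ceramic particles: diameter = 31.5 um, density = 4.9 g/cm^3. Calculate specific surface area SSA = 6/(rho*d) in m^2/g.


SSA = 6 / (4.9 * 31.5) = 0.039 m^2/g

0.039


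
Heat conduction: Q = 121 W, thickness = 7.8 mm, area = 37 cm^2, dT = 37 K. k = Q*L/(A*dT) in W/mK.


k = 121*7.8/1000/(37/10000*37) = 6.89 W/mK

6.89


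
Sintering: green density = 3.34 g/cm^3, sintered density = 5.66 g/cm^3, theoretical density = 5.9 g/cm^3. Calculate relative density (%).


Relative = 5.66 / 5.9 * 100 = 95.9%

95.9


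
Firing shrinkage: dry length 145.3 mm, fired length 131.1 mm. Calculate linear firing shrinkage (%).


FS = (145.3 - 131.1) / 145.3 * 100 = 9.77%

9.77


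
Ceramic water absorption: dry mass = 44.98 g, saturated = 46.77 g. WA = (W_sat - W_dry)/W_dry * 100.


WA = (46.77 - 44.98) / 44.98 * 100 = 3.98%

3.98


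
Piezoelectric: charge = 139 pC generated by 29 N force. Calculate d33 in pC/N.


d33 = 139 / 29 = 4.8 pC/N

4.8


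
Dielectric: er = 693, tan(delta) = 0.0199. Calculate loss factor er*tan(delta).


Loss = 693 * 0.0199 = 13.791

13.791


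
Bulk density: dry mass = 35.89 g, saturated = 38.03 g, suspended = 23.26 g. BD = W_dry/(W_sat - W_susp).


BD = 35.89 / (38.03 - 23.26) = 35.89 / 14.77 = 2.43 g/cm^3

2.43


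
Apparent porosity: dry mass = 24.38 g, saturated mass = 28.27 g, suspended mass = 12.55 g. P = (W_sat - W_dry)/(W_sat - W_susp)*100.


P = (28.27 - 24.38) / (28.27 - 12.55) * 100 = 3.89 / 15.72 * 100 = 24.7%

24.7
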